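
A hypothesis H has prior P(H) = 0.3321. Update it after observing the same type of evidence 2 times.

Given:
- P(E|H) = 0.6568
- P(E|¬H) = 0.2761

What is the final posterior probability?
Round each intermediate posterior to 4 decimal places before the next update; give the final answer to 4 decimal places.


Sequential Bayesian updating:

Initial prior: P(H) = 0.3321

Update 1:
  P(E) = 0.6568 × 0.3321 + 0.2761 × 0.6679 = 0.21812328 + 0.18440719 = 0.40253047
  P(H|E) = 0.21812328 / 0.40253047 = 0.5419

Update 2:
  P(E) = 0.6568 × 0.5419 + 0.2761 × 0.4581 = 0.35591992 + 0.12648141 = 0.48240133
  P(H|E) = 0.35591992 / 0.48240133 = 0.7378

Final posterior: 0.7378


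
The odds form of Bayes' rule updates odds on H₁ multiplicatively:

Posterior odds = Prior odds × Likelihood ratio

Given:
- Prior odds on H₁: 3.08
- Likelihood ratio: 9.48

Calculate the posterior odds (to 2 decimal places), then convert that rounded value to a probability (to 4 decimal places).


Step 1: Calculate posterior odds
Posterior odds = Prior odds × LR
               = 3.08 × 9.48
               = 29.20

Step 2: Convert to probability
P(H₁|E) = Posterior odds / (1 + Posterior odds)
       = 29.20 / (1 + 29.20)
       = 29.20 / 30.20
       = 0.9669

The evidence increased P(H₁) from 0.7549 to 0.9669.


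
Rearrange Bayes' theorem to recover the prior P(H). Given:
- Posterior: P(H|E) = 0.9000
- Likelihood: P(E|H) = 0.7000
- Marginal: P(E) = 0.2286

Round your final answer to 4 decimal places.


From Bayes' theorem: P(H|E) = P(E|H) × P(H) / P(E)

Rearranging for P(H):
P(H) = P(H|E) × P(E) / P(E|H)
     = 0.9000 × 0.2286 / 0.7000
     = 0.20574000 / 0.7000
     = 0.2939


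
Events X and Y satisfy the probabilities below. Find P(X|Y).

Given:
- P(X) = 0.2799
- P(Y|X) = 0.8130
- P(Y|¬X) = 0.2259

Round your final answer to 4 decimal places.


Bayes' theorem: P(X|Y) = P(Y|X) × P(X) / P(Y)

Step 1: Calculate P(Y) using law of total probability
P(Y) = P(Y|X)P(X) + P(Y|¬X)P(¬X)
     = 0.8130 × 0.2799 + 0.2259 × 0.7201
     = 0.22755870 + 0.16267059
     = 0.39022929

Step 2: Apply Bayes' theorem
P(X|Y) = P(Y|X) × P(X) / P(Y)
       = 0.22755870 / 0.39022929
       = 0.5831


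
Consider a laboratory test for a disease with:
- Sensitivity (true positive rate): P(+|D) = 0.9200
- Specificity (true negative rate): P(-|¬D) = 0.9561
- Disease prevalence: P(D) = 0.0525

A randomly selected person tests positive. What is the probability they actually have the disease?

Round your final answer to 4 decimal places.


Let D = has disease, + = positive test

Given:
- P(D) = 0.0525 (prevalence)
- P(+|D) = 0.9200 (sensitivity)
- P(-|¬D) = 0.9561 (specificity)
- P(+|¬D) = 0.0439 (false positive rate = 1 - specificity)

Step 1: Find P(+)
P(+) = P(+|D)P(D) + P(+|¬D)P(¬D)
     = 0.9200 × 0.0525 + 0.0439 × 0.9475
     = 0.04830000 + 0.04159525
     = 0.08989525

Step 2: Apply Bayes' theorem for P(D|+)
P(D|+) = P(+|D)P(D) / P(+)
       = 0.04830000 / 0.08989525
       = 0.5373


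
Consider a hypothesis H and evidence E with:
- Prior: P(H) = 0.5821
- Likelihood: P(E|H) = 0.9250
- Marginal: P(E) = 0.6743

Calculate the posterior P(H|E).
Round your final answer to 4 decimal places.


Using Bayes' theorem:

P(H|E) = P(E|H) × P(H) / P(E)
       = 0.9250 × 0.5821 / 0.6743
       = 0.53844250 / 0.6743
       = 0.7985

The evidence strengthens our belief in H.
Prior: 0.5821 → Posterior: 0.7985


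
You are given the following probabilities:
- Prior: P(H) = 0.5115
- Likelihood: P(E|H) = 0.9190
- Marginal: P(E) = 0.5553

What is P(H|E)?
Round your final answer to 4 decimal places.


Using Bayes' theorem:

P(H|E) = P(E|H) × P(H) / P(E)
       = 0.9190 × 0.5115 / 0.5553
       = 0.47006850 / 0.5553
       = 0.8465

The evidence strengthens our belief in H.
Prior: 0.5115 → Posterior: 0.8465


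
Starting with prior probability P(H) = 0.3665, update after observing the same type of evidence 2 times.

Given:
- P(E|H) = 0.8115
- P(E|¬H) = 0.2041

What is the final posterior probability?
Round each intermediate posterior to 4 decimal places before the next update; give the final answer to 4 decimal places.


Sequential Bayesian updating:

Initial prior: P(H) = 0.3665

Update 1:
  P(E) = 0.8115 × 0.3665 + 0.2041 × 0.6335 = 0.29741475 + 0.12929735 = 0.42671210
  P(H|E) = 0.29741475 / 0.42671210 = 0.6970

Update 2:
  P(E) = 0.8115 × 0.6970 + 0.2041 × 0.3030 = 0.56561550 + 0.06184230 = 0.62745780
  P(H|E) = 0.56561550 / 0.62745780 = 0.9014

Final posterior: 0.9014


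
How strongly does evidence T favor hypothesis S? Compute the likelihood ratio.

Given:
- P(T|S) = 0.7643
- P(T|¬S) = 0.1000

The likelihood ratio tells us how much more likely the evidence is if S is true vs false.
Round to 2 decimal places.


Likelihood Ratio (LR) = P(T|S) / P(T|¬S)

LR = 0.7643 / 0.1000
   = 7.64

The evidence is 7.64 times more likely if S is true than if S is false.
Because LR exceeds 1, T is evidence for S.


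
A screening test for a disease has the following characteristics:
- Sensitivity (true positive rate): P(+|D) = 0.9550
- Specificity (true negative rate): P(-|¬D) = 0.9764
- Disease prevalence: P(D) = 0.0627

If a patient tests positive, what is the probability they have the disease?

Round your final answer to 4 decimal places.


Let D = has disease, + = positive test

Given:
- P(D) = 0.0627 (prevalence)
- P(+|D) = 0.9550 (sensitivity)
- P(-|¬D) = 0.9764 (specificity)
- P(+|¬D) = 0.0236 (false positive rate = 1 - specificity)

Step 1: Find P(+)
P(+) = P(+|D)P(D) + P(+|¬D)P(¬D)
     = 0.9550 × 0.0627 + 0.0236 × 0.9373
     = 0.05987850 + 0.02212028
     = 0.08199878

Step 2: Apply Bayes' theorem for P(D|+)
P(D|+) = P(+|D)P(D) / P(+)
       = 0.05987850 / 0.08199878
       = 0.7302


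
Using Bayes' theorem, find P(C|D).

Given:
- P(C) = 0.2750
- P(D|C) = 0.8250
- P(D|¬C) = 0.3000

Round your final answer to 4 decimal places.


Bayes' theorem: P(C|D) = P(D|C) × P(C) / P(D)

Step 1: Calculate P(D) using law of total probability
P(D) = P(D|C)P(C) + P(D|¬C)P(¬C)
     = 0.8250 × 0.2750 + 0.3000 × 0.7250
     = 0.22687500 + 0.21750000
     = 0.44437500

Step 2: Apply Bayes' theorem
P(C|D) = P(D|C) × P(C) / P(D)
       = 0.22687500 / 0.44437500
       = 0.5105


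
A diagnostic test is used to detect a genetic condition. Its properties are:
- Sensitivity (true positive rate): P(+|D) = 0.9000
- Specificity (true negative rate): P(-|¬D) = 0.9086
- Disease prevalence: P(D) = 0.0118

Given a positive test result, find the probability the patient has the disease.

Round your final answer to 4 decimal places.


Let D = has disease, + = positive test

Given:
- P(D) = 0.0118 (prevalence)
- P(+|D) = 0.9000 (sensitivity)
- P(-|¬D) = 0.9086 (specificity)
- P(+|¬D) = 0.0914 (false positive rate = 1 - specificity)

Step 1: Find P(+)
P(+) = P(+|D)P(D) + P(+|¬D)P(¬D)
     = 0.9000 × 0.0118 + 0.0914 × 0.9882
     = 0.01062000 + 0.09032148
     = 0.10094148

Step 2: Apply Bayes' theorem for P(D|+)
P(D|+) = P(+|D)P(D) / P(+)
       = 0.01062000 / 0.10094148
       = 0.1052


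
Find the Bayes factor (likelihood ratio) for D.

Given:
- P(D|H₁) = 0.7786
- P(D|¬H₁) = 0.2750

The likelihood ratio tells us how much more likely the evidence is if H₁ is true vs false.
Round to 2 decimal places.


Likelihood Ratio (LR) = P(D|H₁) / P(D|¬H₁)

LR = 0.7786 / 0.2750
   = 2.83

The evidence is 2.83 times more likely if H₁ is true than if H₁ is false.
Because LR exceeds 1, D is evidence for H₁.


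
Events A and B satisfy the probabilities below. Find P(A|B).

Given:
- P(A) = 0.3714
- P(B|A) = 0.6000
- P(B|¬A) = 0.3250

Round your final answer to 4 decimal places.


Bayes' theorem: P(A|B) = P(B|A) × P(A) / P(B)

Step 1: Calculate P(B) using law of total probability
P(B) = P(B|A)P(A) + P(B|¬A)P(¬A)
     = 0.6000 × 0.3714 + 0.3250 × 0.6286
     = 0.22284000 + 0.20429500
     = 0.42713500

Step 2: Apply Bayes' theorem
P(A|B) = P(B|A) × P(A) / P(B)
       = 0.22284000 / 0.42713500
       = 0.5217


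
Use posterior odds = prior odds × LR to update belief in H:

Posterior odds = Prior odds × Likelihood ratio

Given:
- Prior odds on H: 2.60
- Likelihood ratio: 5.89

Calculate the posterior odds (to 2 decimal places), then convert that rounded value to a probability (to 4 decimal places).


Step 1: Calculate posterior odds
Posterior odds = Prior odds × LR
               = 2.60 × 5.89
               = 15.31

Step 2: Convert to probability
P(H|E) = Posterior odds / (1 + Posterior odds)
       = 15.31 / (1 + 15.31)
       = 15.31 / 16.31
       = 0.9387

The evidence increased P(H) from 0.7222 to 0.9387.


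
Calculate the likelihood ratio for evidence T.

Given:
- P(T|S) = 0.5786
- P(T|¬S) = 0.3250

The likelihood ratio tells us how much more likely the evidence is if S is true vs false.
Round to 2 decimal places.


Likelihood Ratio (LR) = P(T|S) / P(T|¬S)

LR = 0.5786 / 0.3250
   = 1.78

The evidence is 1.78 times more likely if S is true than if S is false.
Because LR exceeds 1, T is evidence for S.


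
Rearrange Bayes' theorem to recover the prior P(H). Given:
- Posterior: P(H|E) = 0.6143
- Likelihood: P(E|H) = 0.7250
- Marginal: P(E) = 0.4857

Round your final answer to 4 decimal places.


From Bayes' theorem: P(H|E) = P(E|H) × P(H) / P(E)

Rearranging for P(H):
P(H) = P(H|E) × P(E) / P(E|H)
     = 0.6143 × 0.4857 / 0.7250
     = 0.29836551 / 0.7250
     = 0.4115


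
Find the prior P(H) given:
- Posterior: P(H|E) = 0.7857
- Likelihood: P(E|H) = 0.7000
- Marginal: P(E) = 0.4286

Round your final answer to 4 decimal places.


From Bayes' theorem: P(H|E) = P(E|H) × P(H) / P(E)

Rearranging for P(H):
P(H) = P(H|E) × P(E) / P(E|H)
     = 0.7857 × 0.4286 / 0.7000
     = 0.33675102 / 0.7000
     = 0.4811


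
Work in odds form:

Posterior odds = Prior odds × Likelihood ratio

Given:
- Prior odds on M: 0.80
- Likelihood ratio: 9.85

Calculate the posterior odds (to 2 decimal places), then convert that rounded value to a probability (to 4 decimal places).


Step 1: Calculate posterior odds
Posterior odds = Prior odds × LR
               = 0.80 × 9.85
               = 7.88

Step 2: Convert to probability
P(M|E) = Posterior odds / (1 + Posterior odds)
       = 7.88 / (1 + 7.88)
       = 7.88 / 8.88
       = 0.8874

The evidence increased P(M) from 0.4444 to 0.8874.


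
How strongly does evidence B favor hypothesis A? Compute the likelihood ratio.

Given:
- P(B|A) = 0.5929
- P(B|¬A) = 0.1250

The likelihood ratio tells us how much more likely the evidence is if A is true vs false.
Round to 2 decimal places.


Likelihood Ratio (LR) = P(B|A) / P(B|¬A)

LR = 0.5929 / 0.1250
   = 4.74

The evidence is 4.74 times more likely if A is true than if A is false.
LR > 1, so observing B raises the odds in favor of A.


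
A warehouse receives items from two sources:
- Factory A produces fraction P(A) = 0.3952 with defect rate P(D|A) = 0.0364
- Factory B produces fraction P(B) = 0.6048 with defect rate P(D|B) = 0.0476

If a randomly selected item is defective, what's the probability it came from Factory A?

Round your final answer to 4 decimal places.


Let A = from Factory A, D = defective

Given:
- P(A) = 0.3952, P(B) = 0.6048
- P(D|A) = 0.0364, P(D|B) = 0.0476

Step 1: Find P(D)
P(D) = P(D|A)P(A) + P(D|B)P(B)
     = 0.0364 × 0.3952 + 0.0476 × 0.6048
     = 0.01438528 + 0.02878848
     = 0.04317376

Step 2: Apply Bayes' theorem
P(A|D) = P(D|A)P(A) / P(D)
       = 0.01438528 / 0.04317376
       = 0.3332


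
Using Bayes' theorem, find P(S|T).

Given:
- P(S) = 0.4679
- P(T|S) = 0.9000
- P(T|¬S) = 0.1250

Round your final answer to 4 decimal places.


Bayes' theorem: P(S|T) = P(T|S) × P(S) / P(T)

Step 1: Calculate P(T) using law of total probability
P(T) = P(T|S)P(S) + P(T|¬S)P(¬S)
     = 0.9000 × 0.4679 + 0.1250 × 0.5321
     = 0.42111000 + 0.06651250
     = 0.48762250

Step 2: Apply Bayes' theorem
P(S|T) = P(T|S) × P(S) / P(T)
       = 0.42111000 / 0.48762250
       = 0.8636


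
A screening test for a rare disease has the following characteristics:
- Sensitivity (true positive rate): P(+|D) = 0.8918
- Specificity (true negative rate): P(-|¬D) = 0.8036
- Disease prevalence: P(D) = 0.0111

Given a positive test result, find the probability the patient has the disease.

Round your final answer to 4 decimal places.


Let D = has disease, + = positive test

Given:
- P(D) = 0.0111 (prevalence)
- P(+|D) = 0.8918 (sensitivity)
- P(-|¬D) = 0.8036 (specificity)
- P(+|¬D) = 0.1964 (false positive rate = 1 - specificity)

Step 1: Find P(+)
P(+) = P(+|D)P(D) + P(+|¬D)P(¬D)
     = 0.8918 × 0.0111 + 0.1964 × 0.9889
     = 0.00989898 + 0.19421996
     = 0.20411894

Step 2: Apply Bayes' theorem for P(D|+)
P(D|+) = P(+|D)P(D) / P(+)
       = 0.00989898 / 0.20411894
       = 0.0485


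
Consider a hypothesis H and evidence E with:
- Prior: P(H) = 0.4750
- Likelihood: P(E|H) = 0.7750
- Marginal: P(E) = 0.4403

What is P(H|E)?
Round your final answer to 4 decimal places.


Using Bayes' theorem:

P(H|E) = P(E|H) × P(H) / P(E)
       = 0.7750 × 0.4750 / 0.4403
       = 0.36812500 / 0.4403
       = 0.8361

The evidence strengthens our belief in H.
Prior: 0.4750 → Posterior: 0.8361


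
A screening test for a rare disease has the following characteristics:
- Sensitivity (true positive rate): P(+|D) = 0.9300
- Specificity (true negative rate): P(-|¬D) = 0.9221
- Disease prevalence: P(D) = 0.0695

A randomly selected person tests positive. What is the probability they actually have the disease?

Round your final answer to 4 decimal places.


Let D = has disease, + = positive test

Given:
- P(D) = 0.0695 (prevalence)
- P(+|D) = 0.9300 (sensitivity)
- P(-|¬D) = 0.9221 (specificity)
- P(+|¬D) = 0.0779 (false positive rate = 1 - specificity)

Step 1: Find P(+)
P(+) = P(+|D)P(D) + P(+|¬D)P(¬D)
     = 0.9300 × 0.0695 + 0.0779 × 0.9305
     = 0.06463500 + 0.07248595
     = 0.13712095

Step 2: Apply Bayes' theorem for P(D|+)
P(D|+) = P(+|D)P(D) / P(+)
       = 0.06463500 / 0.13712095
       = 0.4714


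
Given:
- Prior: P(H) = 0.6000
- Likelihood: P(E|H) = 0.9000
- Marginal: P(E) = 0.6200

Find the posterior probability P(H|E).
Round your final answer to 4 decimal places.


Using Bayes' theorem:

P(H|E) = P(E|H) × P(H) / P(E)
       = 0.9000 × 0.6000 / 0.6200
       = 0.54000000 / 0.6200
       = 0.8710

The evidence strengthens our belief in H.
Prior: 0.6000 → Posterior: 0.8710


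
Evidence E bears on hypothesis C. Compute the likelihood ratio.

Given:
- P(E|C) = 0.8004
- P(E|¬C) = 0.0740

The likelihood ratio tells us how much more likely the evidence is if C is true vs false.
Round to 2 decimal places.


Likelihood Ratio (LR) = P(E|C) / P(E|¬C)

LR = 0.8004 / 0.0740
   = 10.82

The evidence is 10.82 times more likely if C is true than if C is false.
LR > 1, so observing E raises the odds in favor of C.


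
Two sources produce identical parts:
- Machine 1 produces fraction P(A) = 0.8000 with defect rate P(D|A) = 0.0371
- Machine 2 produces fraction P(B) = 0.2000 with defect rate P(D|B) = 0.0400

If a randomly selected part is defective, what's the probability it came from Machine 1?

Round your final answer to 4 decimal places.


Let A = from Machine 1, D = defective

Given:
- P(A) = 0.8000, P(B) = 0.2000
- P(D|A) = 0.0371, P(D|B) = 0.0400

Step 1: Find P(D)
P(D) = P(D|A)P(A) + P(D|B)P(B)
     = 0.0371 × 0.8000 + 0.0400 × 0.2000
     = 0.02968000 + 0.00800000
     = 0.03768000

Step 2: Apply Bayes' theorem
P(A|D) = P(D|A)P(A) / P(D)
       = 0.02968000 / 0.03768000
       = 0.7877


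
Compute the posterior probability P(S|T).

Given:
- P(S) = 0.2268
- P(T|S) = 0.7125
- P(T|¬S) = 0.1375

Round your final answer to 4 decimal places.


Bayes' theorem: P(S|T) = P(T|S) × P(S) / P(T)

Step 1: Calculate P(T) using law of total probability
P(T) = P(T|S)P(S) + P(T|¬S)P(¬S)
     = 0.7125 × 0.2268 + 0.1375 × 0.7732
     = 0.16159500 + 0.10631500
     = 0.26791000

Step 2: Apply Bayes' theorem
P(S|T) = P(T|S) × P(S) / P(T)
       = 0.16159500 / 0.26791000
       = 0.6032


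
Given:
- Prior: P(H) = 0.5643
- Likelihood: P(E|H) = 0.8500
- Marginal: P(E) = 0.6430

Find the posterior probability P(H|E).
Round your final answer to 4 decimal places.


Using Bayes' theorem:

P(H|E) = P(E|H) × P(H) / P(E)
       = 0.8500 × 0.5643 / 0.6430
       = 0.47965500 / 0.6430
       = 0.7460

The evidence strengthens our belief in H.
Prior: 0.5643 → Posterior: 0.7460


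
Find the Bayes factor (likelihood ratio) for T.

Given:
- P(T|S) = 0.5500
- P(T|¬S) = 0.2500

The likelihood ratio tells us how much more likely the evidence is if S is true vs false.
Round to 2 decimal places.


Likelihood Ratio (LR) = P(T|S) / P(T|¬S)

LR = 0.5500 / 0.2500
   = 2.20

The evidence is 2.20 times more likely if S is true than if S is false.
LR > 1, so observing T raises the odds in favor of S.


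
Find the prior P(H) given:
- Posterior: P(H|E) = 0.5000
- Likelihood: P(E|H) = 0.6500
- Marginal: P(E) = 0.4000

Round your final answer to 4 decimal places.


From Bayes' theorem: P(H|E) = P(E|H) × P(H) / P(E)

Rearranging for P(H):
P(H) = P(H|E) × P(E) / P(E|H)
     = 0.5000 × 0.4000 / 0.6500
     = 0.20000000 / 0.6500
     = 0.3077


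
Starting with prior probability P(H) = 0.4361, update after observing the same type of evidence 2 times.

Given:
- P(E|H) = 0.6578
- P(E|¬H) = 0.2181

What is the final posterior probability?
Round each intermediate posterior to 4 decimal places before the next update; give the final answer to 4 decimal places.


Sequential Bayesian updating:

Initial prior: P(H) = 0.4361

Update 1:
  P(E) = 0.6578 × 0.4361 + 0.2181 × 0.5639 = 0.28686658 + 0.12298659 = 0.40985317
  P(H|E) = 0.28686658 / 0.40985317 = 0.6999

Update 2:
  P(E) = 0.6578 × 0.6999 + 0.2181 × 0.3001 = 0.46039422 + 0.06545181 = 0.52584603
  P(H|E) = 0.46039422 / 0.52584603 = 0.8755

Final posterior: 0.8755


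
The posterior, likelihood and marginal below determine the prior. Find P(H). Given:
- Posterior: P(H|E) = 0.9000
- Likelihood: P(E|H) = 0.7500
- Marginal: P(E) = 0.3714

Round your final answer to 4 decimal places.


From Bayes' theorem: P(H|E) = P(E|H) × P(H) / P(E)

Rearranging for P(H):
P(H) = P(H|E) × P(E) / P(E|H)
     = 0.9000 × 0.3714 / 0.7500
     = 0.33426000 / 0.7500
     = 0.4457


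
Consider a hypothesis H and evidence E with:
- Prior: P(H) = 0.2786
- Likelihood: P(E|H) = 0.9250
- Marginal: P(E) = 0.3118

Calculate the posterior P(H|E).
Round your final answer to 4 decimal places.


Using Bayes' theorem:

P(H|E) = P(E|H) × P(H) / P(E)
       = 0.9250 × 0.2786 / 0.3118
       = 0.25770500 / 0.3118
       = 0.8265

The evidence strengthens our belief in H.
Prior: 0.2786 → Posterior: 0.8265


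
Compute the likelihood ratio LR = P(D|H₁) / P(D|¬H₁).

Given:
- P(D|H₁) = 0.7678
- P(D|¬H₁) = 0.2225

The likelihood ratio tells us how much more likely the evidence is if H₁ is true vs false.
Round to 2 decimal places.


Likelihood Ratio (LR) = P(D|H₁) / P(D|¬H₁)

LR = 0.7678 / 0.2225
   = 3.45

The evidence is 3.45 times more likely if H₁ is true than if H₁ is false.
LR > 1, so observing D raises the odds in favor of H₁.


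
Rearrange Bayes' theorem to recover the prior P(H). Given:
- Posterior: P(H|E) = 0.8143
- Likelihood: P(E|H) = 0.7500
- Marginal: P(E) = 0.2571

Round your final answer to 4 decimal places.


From Bayes' theorem: P(H|E) = P(E|H) × P(H) / P(E)

Rearranging for P(H):
P(H) = P(H|E) × P(E) / P(E|H)
     = 0.8143 × 0.2571 / 0.7500
     = 0.20935653 / 0.7500
     = 0.2791


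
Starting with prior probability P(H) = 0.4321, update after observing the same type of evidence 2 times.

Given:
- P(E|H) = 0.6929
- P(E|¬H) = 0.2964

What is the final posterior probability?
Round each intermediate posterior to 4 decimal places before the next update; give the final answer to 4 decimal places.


Sequential Bayesian updating:

Initial prior: P(H) = 0.4321

Update 1:
  P(E) = 0.6929 × 0.4321 + 0.2964 × 0.5679 = 0.29940209 + 0.16832556 = 0.46772765
  P(H|E) = 0.29940209 / 0.46772765 = 0.6401

Update 2:
  P(E) = 0.6929 × 0.6401 + 0.2964 × 0.3599 = 0.44352529 + 0.10667436 = 0.55019965
  P(H|E) = 0.44352529 / 0.55019965 = 0.8061

Final posterior: 0.8061


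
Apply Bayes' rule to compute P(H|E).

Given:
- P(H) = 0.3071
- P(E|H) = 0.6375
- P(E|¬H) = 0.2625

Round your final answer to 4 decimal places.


Bayes' theorem: P(H|E) = P(E|H) × P(H) / P(E)

Step 1: Calculate P(E) using law of total probability
P(E) = P(E|H)P(H) + P(E|¬H)P(¬H)
     = 0.6375 × 0.3071 + 0.2625 × 0.6929
     = 0.19577625 + 0.18188625
     = 0.37766250

Step 2: Apply Bayes' theorem
P(H|E) = P(E|H) × P(H) / P(E)
       = 0.19577625 / 0.37766250
       = 0.5184


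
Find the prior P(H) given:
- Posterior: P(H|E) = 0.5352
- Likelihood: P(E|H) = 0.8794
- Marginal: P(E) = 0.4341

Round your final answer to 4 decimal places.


From Bayes' theorem: P(H|E) = P(E|H) × P(H) / P(E)

Rearranging for P(H):
P(H) = P(H|E) × P(E) / P(E|H)
     = 0.5352 × 0.4341 / 0.8794
     = 0.23233032 / 0.8794
     = 0.2642


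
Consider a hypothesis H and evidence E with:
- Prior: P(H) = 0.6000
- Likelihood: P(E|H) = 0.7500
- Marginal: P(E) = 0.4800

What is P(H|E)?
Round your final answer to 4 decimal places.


Using Bayes' theorem:

P(H|E) = P(E|H) × P(H) / P(E)
       = 0.7500 × 0.6000 / 0.4800
       = 0.45000000 / 0.4800
       = 0.9375

The evidence strengthens our belief in H.
Prior: 0.6000 → Posterior: 0.9375


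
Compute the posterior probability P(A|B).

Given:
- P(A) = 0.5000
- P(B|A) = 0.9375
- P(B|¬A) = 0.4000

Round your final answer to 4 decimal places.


Bayes' theorem: P(A|B) = P(B|A) × P(A) / P(B)

Step 1: Calculate P(B) using law of total probability
P(B) = P(B|A)P(A) + P(B|¬A)P(¬A)
     = 0.9375 × 0.5000 + 0.4000 × 0.5000
     = 0.46875000 + 0.20000000
     = 0.66875000

Step 2: Apply Bayes' theorem
P(A|B) = P(B|A) × P(A) / P(B)
       = 0.46875000 / 0.66875000
       = 0.7009


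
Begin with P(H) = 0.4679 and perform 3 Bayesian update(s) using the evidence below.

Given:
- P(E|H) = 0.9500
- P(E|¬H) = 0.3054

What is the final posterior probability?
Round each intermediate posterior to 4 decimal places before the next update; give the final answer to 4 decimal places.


Sequential Bayesian updating:

Initial prior: P(H) = 0.4679

Update 1:
  P(E) = 0.9500 × 0.4679 + 0.3054 × 0.5321 = 0.44450500 + 0.16250334 = 0.60700834
  P(H|E) = 0.44450500 / 0.60700834 = 0.7323

Update 2:
  P(E) = 0.9500 × 0.7323 + 0.3054 × 0.2677 = 0.69568500 + 0.08175558 = 0.77744058
  P(H|E) = 0.69568500 / 0.77744058 = 0.8948

Update 3:
  P(E) = 0.9500 × 0.8948 + 0.3054 × 0.1052 = 0.85006000 + 0.03212808 = 0.88218808
  P(H|E) = 0.85006000 / 0.88218808 = 0.9636

Final posterior: 0.9636


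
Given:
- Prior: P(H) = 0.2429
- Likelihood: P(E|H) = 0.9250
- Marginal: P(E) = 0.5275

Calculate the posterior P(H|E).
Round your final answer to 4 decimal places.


Using Bayes' theorem:

P(H|E) = P(E|H) × P(H) / P(E)
       = 0.9250 × 0.2429 / 0.5275
       = 0.22468250 / 0.5275
       = 0.4259

The evidence strengthens our belief in H.
Prior: 0.2429 → Posterior: 0.4259


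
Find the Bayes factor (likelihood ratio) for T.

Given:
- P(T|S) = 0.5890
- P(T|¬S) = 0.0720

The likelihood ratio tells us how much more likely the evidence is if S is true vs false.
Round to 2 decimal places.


Likelihood Ratio (LR) = P(T|S) / P(T|¬S)

LR = 0.5890 / 0.0720
   = 8.18

The evidence is 8.18 times more likely if S is true than if S is false.
Since LR > 1, the evidence supports S over ¬S.


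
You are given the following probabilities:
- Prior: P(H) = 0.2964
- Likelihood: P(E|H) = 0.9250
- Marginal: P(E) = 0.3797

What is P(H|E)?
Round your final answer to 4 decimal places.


Using Bayes' theorem:

P(H|E) = P(E|H) × P(H) / P(E)
       = 0.9250 × 0.2964 / 0.3797
       = 0.27417000 / 0.3797
       = 0.7221

The evidence strengthens our belief in H.
Prior: 0.2964 → Posterior: 0.7221


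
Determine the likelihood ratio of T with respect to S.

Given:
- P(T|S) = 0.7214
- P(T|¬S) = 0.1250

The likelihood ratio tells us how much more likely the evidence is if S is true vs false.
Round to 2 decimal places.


Likelihood Ratio (LR) = P(T|S) / P(T|¬S)

LR = 0.7214 / 0.1250
   = 5.77

The evidence is 5.77 times more likely if S is true than if S is false.
Since LR > 1, the evidence supports S over ¬S.


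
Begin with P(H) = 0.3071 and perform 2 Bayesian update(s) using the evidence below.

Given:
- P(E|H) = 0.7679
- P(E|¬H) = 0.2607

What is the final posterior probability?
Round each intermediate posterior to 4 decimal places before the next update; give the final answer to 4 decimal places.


Sequential Bayesian updating:

Initial prior: P(H) = 0.3071

Update 1:
  P(E) = 0.7679 × 0.3071 + 0.2607 × 0.6929 = 0.23582209 + 0.18063903 = 0.41646112
  P(H|E) = 0.23582209 / 0.41646112 = 0.5663

Update 2:
  P(E) = 0.7679 × 0.5663 + 0.2607 × 0.4337 = 0.43486177 + 0.11306559 = 0.54792736
  P(H|E) = 0.43486177 / 0.54792736 = 0.7936

Final posterior: 0.7936


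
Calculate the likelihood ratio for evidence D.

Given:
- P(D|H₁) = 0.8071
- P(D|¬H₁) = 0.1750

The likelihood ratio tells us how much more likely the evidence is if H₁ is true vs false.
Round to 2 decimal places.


Likelihood Ratio (LR) = P(D|H₁) / P(D|¬H₁)

LR = 0.8071 / 0.1750
   = 4.61

The evidence is 4.61 times more likely if H₁ is true than if H₁ is false.
Since LR > 1, the evidence supports H₁ over ¬H₁.


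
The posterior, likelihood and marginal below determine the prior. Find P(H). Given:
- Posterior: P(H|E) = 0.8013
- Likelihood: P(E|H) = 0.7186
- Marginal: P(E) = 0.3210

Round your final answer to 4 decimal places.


From Bayes' theorem: P(H|E) = P(E|H) × P(H) / P(E)

Rearranging for P(H):
P(H) = P(H|E) × P(E) / P(E|H)
     = 0.8013 × 0.3210 / 0.7186
     = 0.25721730 / 0.7186
     = 0.3579


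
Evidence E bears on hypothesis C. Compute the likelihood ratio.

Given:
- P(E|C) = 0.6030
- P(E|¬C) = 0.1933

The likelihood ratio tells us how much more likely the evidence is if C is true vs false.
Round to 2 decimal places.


Likelihood Ratio (LR) = P(E|C) / P(E|¬C)

LR = 0.6030 / 0.1933
   = 3.12

The evidence is 3.12 times more likely if C is true than if C is false.
LR > 1, so observing E raises the odds in favor of C.


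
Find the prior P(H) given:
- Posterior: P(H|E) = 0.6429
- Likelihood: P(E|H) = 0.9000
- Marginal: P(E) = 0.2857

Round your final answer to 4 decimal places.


From Bayes' theorem: P(H|E) = P(E|H) × P(H) / P(E)

Rearranging for P(H):
P(H) = P(H|E) × P(E) / P(E|H)
     = 0.6429 × 0.2857 / 0.9000
     = 0.18367653 / 0.9000
     = 0.2041


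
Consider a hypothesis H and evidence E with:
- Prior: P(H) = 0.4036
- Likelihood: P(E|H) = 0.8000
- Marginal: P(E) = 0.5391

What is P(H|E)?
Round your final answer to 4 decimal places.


Using Bayes' theorem:

P(H|E) = P(E|H) × P(H) / P(E)
       = 0.8000 × 0.4036 / 0.5391
       = 0.32288000 / 0.5391
       = 0.5989

The evidence strengthens our belief in H.
Prior: 0.4036 → Posterior: 0.5989


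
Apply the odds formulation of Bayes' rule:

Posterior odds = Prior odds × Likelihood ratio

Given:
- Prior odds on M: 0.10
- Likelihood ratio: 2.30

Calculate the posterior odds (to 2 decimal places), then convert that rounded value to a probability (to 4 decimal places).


Step 1: Calculate posterior odds
Posterior odds = Prior odds × LR
               = 0.10 × 2.30
               = 0.23

Step 2: Convert to probability
P(M|E) = Posterior odds / (1 + Posterior odds)
       = 0.23 / (1 + 0.23)
       = 0.23 / 1.23
       = 0.1870

The evidence increased P(M) from 0.0909 to 0.1870.


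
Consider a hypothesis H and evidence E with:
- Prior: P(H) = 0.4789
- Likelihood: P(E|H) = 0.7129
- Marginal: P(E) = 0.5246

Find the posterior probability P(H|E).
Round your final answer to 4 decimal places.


Using Bayes' theorem:

P(H|E) = P(E|H) × P(H) / P(E)
       = 0.7129 × 0.4789 / 0.5246
       = 0.34140781 / 0.5246
       = 0.6508

The evidence strengthens our belief in H.
Prior: 0.4789 → Posterior: 0.6508


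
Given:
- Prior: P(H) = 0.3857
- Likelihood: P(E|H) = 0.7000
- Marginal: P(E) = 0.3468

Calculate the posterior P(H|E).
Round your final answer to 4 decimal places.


Using Bayes' theorem:

P(H|E) = P(E|H) × P(H) / P(E)
       = 0.7000 × 0.3857 / 0.3468
       = 0.26999000 / 0.3468
       = 0.7785

The evidence strengthens our belief in H.
Prior: 0.3857 → Posterior: 0.7785


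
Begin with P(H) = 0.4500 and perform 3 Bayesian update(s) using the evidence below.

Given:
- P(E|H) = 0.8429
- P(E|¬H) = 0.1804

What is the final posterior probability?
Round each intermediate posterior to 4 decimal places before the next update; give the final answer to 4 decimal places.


Sequential Bayesian updating:

Initial prior: P(H) = 0.4500

Update 1:
  P(E) = 0.8429 × 0.4500 + 0.1804 × 0.5500 = 0.37930500 + 0.09922000 = 0.47852500
  P(H|E) = 0.37930500 / 0.47852500 = 0.7927

Update 2:
  P(E) = 0.8429 × 0.7927 + 0.1804 × 0.2073 = 0.66816683 + 0.03739692 = 0.70556375
  P(H|E) = 0.66816683 / 0.70556375 = 0.9470

Update 3:
  P(E) = 0.8429 × 0.9470 + 0.1804 × 0.0530 = 0.79822630 + 0.00956120 = 0.80778750
  P(H|E) = 0.79822630 / 0.80778750 = 0.9882

Final posterior: 0.9882


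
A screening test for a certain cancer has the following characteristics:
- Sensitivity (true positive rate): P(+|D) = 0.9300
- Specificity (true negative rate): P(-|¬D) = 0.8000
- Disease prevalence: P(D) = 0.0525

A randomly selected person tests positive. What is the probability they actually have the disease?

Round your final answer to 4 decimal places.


Let D = has disease, + = positive test

Given:
- P(D) = 0.0525 (prevalence)
- P(+|D) = 0.9300 (sensitivity)
- P(-|¬D) = 0.8000 (specificity)
- P(+|¬D) = 0.2000 (false positive rate = 1 - specificity)

Step 1: Find P(+)
P(+) = P(+|D)P(D) + P(+|¬D)P(¬D)
     = 0.9300 × 0.0525 + 0.2000 × 0.9475
     = 0.04882500 + 0.18950000
     = 0.23832500

Step 2: Apply Bayes' theorem for P(D|+)
P(D|+) = P(+|D)P(D) / P(+)
       = 0.04882500 / 0.23832500
       = 0.2049


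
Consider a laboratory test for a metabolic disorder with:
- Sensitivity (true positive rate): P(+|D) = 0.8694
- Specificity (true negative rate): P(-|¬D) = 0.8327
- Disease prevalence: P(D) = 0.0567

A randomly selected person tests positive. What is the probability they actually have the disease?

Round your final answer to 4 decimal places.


Let D = has disease, + = positive test

Given:
- P(D) = 0.0567 (prevalence)
- P(+|D) = 0.8694 (sensitivity)
- P(-|¬D) = 0.8327 (specificity)
- P(+|¬D) = 0.1673 (false positive rate = 1 - specificity)

Step 1: Find P(+)
P(+) = P(+|D)P(D) + P(+|¬D)P(¬D)
     = 0.8694 × 0.0567 + 0.1673 × 0.9433
     = 0.04929498 + 0.15781409
     = 0.20710907

Step 2: Apply Bayes' theorem for P(D|+)
P(D|+) = P(+|D)P(D) / P(+)
       = 0.04929498 / 0.20710907
       = 0.2380


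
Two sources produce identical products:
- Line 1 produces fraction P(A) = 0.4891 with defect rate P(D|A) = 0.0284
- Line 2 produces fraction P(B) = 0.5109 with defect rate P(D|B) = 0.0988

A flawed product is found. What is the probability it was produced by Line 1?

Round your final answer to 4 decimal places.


Let A = from Line 1, D = flawed

Given:
- P(A) = 0.4891, P(B) = 0.5109
- P(D|A) = 0.0284, P(D|B) = 0.0988

Step 1: Find P(D)
P(D) = P(D|A)P(A) + P(D|B)P(B)
     = 0.0284 × 0.4891 + 0.0988 × 0.5109
     = 0.01389044 + 0.05047692
     = 0.06436736

Step 2: Apply Bayes' theorem
P(A|D) = P(D|A)P(A) / P(D)
       = 0.01389044 / 0.06436736
       = 0.2158


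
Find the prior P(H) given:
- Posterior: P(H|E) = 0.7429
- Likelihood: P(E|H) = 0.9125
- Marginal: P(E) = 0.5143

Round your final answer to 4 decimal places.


From Bayes' theorem: P(H|E) = P(E|H) × P(H) / P(E)

Rearranging for P(H):
P(H) = P(H|E) × P(E) / P(E|H)
     = 0.7429 × 0.5143 / 0.9125
     = 0.38207347 / 0.9125
     = 0.4187


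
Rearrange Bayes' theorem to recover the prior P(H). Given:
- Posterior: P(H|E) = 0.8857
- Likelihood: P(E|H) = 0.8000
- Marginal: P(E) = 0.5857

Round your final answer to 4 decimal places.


From Bayes' theorem: P(H|E) = P(E|H) × P(H) / P(E)

Rearranging for P(H):
P(H) = P(H|E) × P(E) / P(E|H)
     = 0.8857 × 0.5857 / 0.8000
     = 0.51875449 / 0.8000
     = 0.6484


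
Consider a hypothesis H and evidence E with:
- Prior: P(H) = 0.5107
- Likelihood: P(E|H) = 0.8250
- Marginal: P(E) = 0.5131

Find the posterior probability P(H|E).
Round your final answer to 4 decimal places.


Using Bayes' theorem:

P(H|E) = P(E|H) × P(H) / P(E)
       = 0.8250 × 0.5107 / 0.5131
       = 0.42132750 / 0.5131
       = 0.8211

The evidence strengthens our belief in H.
Prior: 0.5107 → Posterior: 0.8211


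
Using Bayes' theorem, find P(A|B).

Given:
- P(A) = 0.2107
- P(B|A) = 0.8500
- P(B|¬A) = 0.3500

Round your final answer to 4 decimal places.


Bayes' theorem: P(A|B) = P(B|A) × P(A) / P(B)

Step 1: Calculate P(B) using law of total probability
P(B) = P(B|A)P(A) + P(B|¬A)P(¬A)
     = 0.8500 × 0.2107 + 0.3500 × 0.7893
     = 0.17909500 + 0.27625500
     = 0.45535000

Step 2: Apply Bayes' theorem
P(A|B) = P(B|A) × P(A) / P(B)
       = 0.17909500 / 0.45535000
       = 0.3933


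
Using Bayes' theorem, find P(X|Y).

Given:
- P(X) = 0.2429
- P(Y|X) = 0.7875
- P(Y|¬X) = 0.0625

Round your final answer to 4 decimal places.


Bayes' theorem: P(X|Y) = P(Y|X) × P(X) / P(Y)

Step 1: Calculate P(Y) using law of total probability
P(Y) = P(Y|X)P(X) + P(Y|¬X)P(¬X)
     = 0.7875 × 0.2429 + 0.0625 × 0.7571
     = 0.19128375 + 0.04731875
     = 0.23860250

Step 2: Apply Bayes' theorem
P(X|Y) = P(Y|X) × P(X) / P(Y)
       = 0.19128375 / 0.23860250
       = 0.8017


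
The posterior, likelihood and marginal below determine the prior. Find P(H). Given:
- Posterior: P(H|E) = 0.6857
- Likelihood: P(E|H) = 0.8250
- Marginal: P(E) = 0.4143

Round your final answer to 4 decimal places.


From Bayes' theorem: P(H|E) = P(E|H) × P(H) / P(E)

Rearranging for P(H):
P(H) = P(H|E) × P(E) / P(E|H)
     = 0.6857 × 0.4143 / 0.8250
     = 0.28408551 / 0.8250
     = 0.3443


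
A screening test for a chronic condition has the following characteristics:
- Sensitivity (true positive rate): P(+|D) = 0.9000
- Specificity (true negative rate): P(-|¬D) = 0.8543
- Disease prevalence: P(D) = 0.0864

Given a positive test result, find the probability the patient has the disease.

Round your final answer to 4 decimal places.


Let D = has disease, + = positive test

Given:
- P(D) = 0.0864 (prevalence)
- P(+|D) = 0.9000 (sensitivity)
- P(-|¬D) = 0.8543 (specificity)
- P(+|¬D) = 0.1457 (false positive rate = 1 - specificity)

Step 1: Find P(+)
P(+) = P(+|D)P(D) + P(+|¬D)P(¬D)
     = 0.9000 × 0.0864 + 0.1457 × 0.9136
     = 0.07776000 + 0.13311152
     = 0.21087152

Step 2: Apply Bayes' theorem for P(D|+)
P(D|+) = P(+|D)P(D) / P(+)
       = 0.07776000 / 0.21087152
       = 0.3688


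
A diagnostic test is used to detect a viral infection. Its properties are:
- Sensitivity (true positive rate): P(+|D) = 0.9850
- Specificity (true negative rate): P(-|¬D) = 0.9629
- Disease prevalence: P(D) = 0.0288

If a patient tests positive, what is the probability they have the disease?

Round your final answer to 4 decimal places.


Let D = has disease, + = positive test

Given:
- P(D) = 0.0288 (prevalence)
- P(+|D) = 0.9850 (sensitivity)
- P(-|¬D) = 0.9629 (specificity)
- P(+|¬D) = 0.0371 (false positive rate = 1 - specificity)

Step 1: Find P(+)
P(+) = P(+|D)P(D) + P(+|¬D)P(¬D)
     = 0.9850 × 0.0288 + 0.0371 × 0.9712
     = 0.02836800 + 0.03603152
     = 0.06439952

Step 2: Apply Bayes' theorem for P(D|+)
P(D|+) = P(+|D)P(D) / P(+)
       = 0.02836800 / 0.06439952
       = 0.4405


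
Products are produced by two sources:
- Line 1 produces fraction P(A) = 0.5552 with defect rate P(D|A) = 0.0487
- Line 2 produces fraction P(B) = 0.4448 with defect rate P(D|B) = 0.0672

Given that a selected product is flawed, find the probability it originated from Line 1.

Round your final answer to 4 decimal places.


Let A = from Line 1, D = flawed

Given:
- P(A) = 0.5552, P(B) = 0.4448
- P(D|A) = 0.0487, P(D|B) = 0.0672

Step 1: Find P(D)
P(D) = P(D|A)P(A) + P(D|B)P(B)
     = 0.0487 × 0.5552 + 0.0672 × 0.4448
     = 0.02703824 + 0.02989056
     = 0.05692880

Step 2: Apply Bayes' theorem
P(A|D) = P(D|A)P(A) / P(D)
       = 0.02703824 / 0.05692880
       = 0.4749


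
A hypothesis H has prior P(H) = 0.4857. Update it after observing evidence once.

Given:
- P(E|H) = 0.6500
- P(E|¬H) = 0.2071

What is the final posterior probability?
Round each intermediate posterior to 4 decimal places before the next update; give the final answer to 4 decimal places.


Sequential Bayesian updating:

Initial prior: P(H) = 0.4857

Update 1:
  P(E) = 0.6500 × 0.4857 + 0.2071 × 0.5143 = 0.31570500 + 0.10651153 = 0.42221653
  P(H|E) = 0.31570500 / 0.42221653 = 0.7477

Final posterior: 0.7477


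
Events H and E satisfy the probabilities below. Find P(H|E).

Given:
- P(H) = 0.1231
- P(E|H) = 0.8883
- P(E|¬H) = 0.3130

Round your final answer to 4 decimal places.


Bayes' theorem: P(H|E) = P(E|H) × P(H) / P(E)

Step 1: Calculate P(E) using law of total probability
P(E) = P(E|H)P(H) + P(E|¬H)P(¬H)
     = 0.8883 × 0.1231 + 0.3130 × 0.8769
     = 0.10934973 + 0.27446970
     = 0.38381943

Step 2: Apply Bayes' theorem
P(H|E) = P(E|H) × P(H) / P(E)
       = 0.10934973 / 0.38381943
       = 0.2849


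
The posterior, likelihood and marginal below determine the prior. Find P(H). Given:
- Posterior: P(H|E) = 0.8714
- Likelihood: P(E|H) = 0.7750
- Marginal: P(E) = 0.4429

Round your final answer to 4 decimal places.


From Bayes' theorem: P(H|E) = P(E|H) × P(H) / P(E)

Rearranging for P(H):
P(H) = P(H|E) × P(E) / P(E|H)
     = 0.8714 × 0.4429 / 0.7750
     = 0.38594306 / 0.7750
     = 0.4980


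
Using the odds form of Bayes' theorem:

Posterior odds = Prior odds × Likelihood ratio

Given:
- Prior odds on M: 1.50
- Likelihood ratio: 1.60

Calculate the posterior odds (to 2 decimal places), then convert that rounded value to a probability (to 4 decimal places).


Step 1: Calculate posterior odds
Posterior odds = Prior odds × LR
               = 1.50 × 1.60
               = 2.40

Step 2: Convert to probability
P(M|E) = Posterior odds / (1 + Posterior odds)
       = 2.40 / (1 + 2.40)
       = 2.40 / 3.40
       = 0.7059

The evidence increased P(M) from 0.6000 to 0.7059.


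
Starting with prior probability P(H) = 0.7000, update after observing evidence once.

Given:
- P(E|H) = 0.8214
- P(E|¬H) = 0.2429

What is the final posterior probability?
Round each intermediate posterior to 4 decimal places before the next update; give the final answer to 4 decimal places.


Sequential Bayesian updating:

Initial prior: P(H) = 0.7000

Update 1:
  P(E) = 0.8214 × 0.7000 + 0.2429 × 0.3000 = 0.57498000 + 0.07287000 = 0.64785000
  P(H|E) = 0.57498000 / 0.64785000 = 0.8875

Final posterior: 0.8875


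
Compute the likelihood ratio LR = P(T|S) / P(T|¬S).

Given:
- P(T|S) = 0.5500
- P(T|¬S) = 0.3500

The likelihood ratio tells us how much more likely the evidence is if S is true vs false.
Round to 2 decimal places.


Likelihood Ratio (LR) = P(T|S) / P(T|¬S)

LR = 0.5500 / 0.3500
   = 1.57

The evidence is 1.57 times more likely if S is true than if S is false.
Since LR > 1, the evidence supports S over ¬S.


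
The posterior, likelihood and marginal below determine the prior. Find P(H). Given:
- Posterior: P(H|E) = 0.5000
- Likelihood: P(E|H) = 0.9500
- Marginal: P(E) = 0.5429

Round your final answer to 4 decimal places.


From Bayes' theorem: P(H|E) = P(E|H) × P(H) / P(E)

Rearranging for P(H):
P(H) = P(H|E) × P(E) / P(E|H)
     = 0.5000 × 0.5429 / 0.9500
     = 0.27145000 / 0.9500
     = 0.2857


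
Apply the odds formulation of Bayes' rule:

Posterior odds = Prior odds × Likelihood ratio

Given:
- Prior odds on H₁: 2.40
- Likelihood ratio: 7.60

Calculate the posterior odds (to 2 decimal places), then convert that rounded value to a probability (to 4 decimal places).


Step 1: Calculate posterior odds
Posterior odds = Prior odds × LR
               = 2.40 × 7.60
               = 18.24

Step 2: Convert to probability
P(H₁|E) = Posterior odds / (1 + Posterior odds)
       = 18.24 / (1 + 18.24)
       = 18.24 / 19.24
       = 0.9480

The evidence increased P(H₁) from 0.7059 to 0.9480.
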